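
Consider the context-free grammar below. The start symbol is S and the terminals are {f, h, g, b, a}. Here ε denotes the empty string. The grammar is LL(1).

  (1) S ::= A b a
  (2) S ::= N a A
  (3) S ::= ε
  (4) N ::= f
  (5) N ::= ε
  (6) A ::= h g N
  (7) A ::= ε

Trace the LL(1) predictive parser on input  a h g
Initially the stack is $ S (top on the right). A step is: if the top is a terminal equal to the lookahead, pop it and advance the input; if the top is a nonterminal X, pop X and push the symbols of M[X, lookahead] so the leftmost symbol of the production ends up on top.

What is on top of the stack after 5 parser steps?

g

     Stack    Input    Action
  1  $ S      a h g $  expand S ::= N a A
  2  $ A a N  a h g $  expand N ::= ε
  3  $ A a    a h g $  match a
  4  $ A      h g $    expand A ::= h g N
  5  $ N g h  h g $    match h
Stack after step 5: $ N g (top = g).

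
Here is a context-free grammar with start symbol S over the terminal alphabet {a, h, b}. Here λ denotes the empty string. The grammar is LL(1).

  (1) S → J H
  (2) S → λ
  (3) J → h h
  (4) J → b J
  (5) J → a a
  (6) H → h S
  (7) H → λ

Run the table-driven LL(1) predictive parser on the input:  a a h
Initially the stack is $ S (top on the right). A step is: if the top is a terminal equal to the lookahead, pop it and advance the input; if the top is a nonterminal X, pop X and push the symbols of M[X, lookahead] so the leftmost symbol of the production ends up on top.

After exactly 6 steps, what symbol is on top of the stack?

step 1: stack=$ S  input=a a h $  — expand S → J H
step 2: stack=$ H J  input=a a h $  — expand J → a a
step 3: stack=$ H a a  input=a a h $  — match a
step 4: stack=$ H a  input=a h $  — match a
step 5: stack=$ H  input=h $  — expand H → h S
step 6: stack=$ S h  input=h $  — match h
Stack after step 6: $ S (top = S).

S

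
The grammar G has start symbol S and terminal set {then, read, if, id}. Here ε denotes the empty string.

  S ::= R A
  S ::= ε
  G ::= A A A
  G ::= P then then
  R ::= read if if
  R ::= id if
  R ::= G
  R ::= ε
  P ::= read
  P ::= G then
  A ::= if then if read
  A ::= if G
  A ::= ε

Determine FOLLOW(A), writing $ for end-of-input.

FIRST(A) = {ε, if}
FIRST(S) = {ε, id, if, read, then}  (via R A)
FIRST(G) = {ε, if, read, then}  (via A A A, P then then)
FIRST(R) = {ε, id, if, read, then}  (via G)
FIRST(P) = {if, read, then}  (via G then)
FOLLOW(S) includes $ since S is the start symbol.
FOLLOW(S): S appears on no right-hand side. Thus FOLLOW(S) = {$}.
FOLLOW(R): in S::=R A, R is followed by A with FIRST {ε, if}; in S::=R A, the suffix after R is nullable, so FOLLOW(R) ⊇ FOLLOW(S) = {$}. Thus FOLLOW(R) = {$, if}.
FOLLOW(P): in G::=P then then, P is followed by then then with FIRST {then}. Thus FOLLOW(P) = {then}.
FOLLOW(G): in R::=G, the suffix after G is empty, so FOLLOW(G) ⊇ FOLLOW(R) = {$, if}; in P::=G then, G is followed by then with FIRST {then}; in A::=if G, the suffix after G is empty, so FOLLOW(G) ⊇ FOLLOW(A) = {$, if, then}. Thus FOLLOW(G) = {$, if, then}.
FOLLOW(A): in S::=R A, the suffix after A is empty, so FOLLOW(A) ⊇ FOLLOW(S) = {$}; in G::=A A A (occurrence 1), A is followed by A A with FIRST {ε, if}; in G::=A A A (occurrence 1), the suffix after A is nullable, so FOLLOW(A) ⊇ FOLLOW(G) = {$, if, then}; in G::=A A A (occurrence 2), A is followed by A with FIRST {ε, if}; in G::=A A A (occurrence 2), the suffix after A is nullable, so FOLLOW(A) ⊇ FOLLOW(G) = {$, if, then}; in G::=A A A (occurrence 3), the suffix after A is empty, so FOLLOW(A) ⊇ FOLLOW(G) = {$, if, then}. Thus FOLLOW(A) = {$, if, then}.

{$, if, then}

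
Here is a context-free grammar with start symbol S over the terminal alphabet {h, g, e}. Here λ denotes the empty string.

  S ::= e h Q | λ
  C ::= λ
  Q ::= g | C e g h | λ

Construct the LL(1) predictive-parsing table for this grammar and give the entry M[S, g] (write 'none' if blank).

none

FIRST(S) = {λ, e}
FIRST(C) = {λ}
FIRST(Q) = {λ, e, g}  (via C e g h)
FOLLOW(S) includes $ since S is the start symbol.
FOLLOW(S): S appears on no right-hand side. Thus FOLLOW(S) = {$}.
For S ::= e h Q: FIRST(e h Q) = {e}, so it goes in M[S, t] for t ∈ {e}.
For S ::= λ: FIRST(λ) = {λ}, so it goes in M[S, t] for t ∈ {}; since λ ∈ FIRST, also for every t ∈ FOLLOW(S) = {$}.
None of these place a production in M[S, g].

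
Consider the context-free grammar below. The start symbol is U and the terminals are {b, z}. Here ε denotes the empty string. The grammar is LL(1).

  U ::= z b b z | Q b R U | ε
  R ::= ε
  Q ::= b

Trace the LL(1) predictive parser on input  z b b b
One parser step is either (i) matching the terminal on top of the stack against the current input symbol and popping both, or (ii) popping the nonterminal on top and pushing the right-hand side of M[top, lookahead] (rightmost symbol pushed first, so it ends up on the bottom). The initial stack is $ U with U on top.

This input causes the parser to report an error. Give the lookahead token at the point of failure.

b

     Stack      Input      Action
  1  $ U        z b b b $  expand U ::= z b b z
  2  $ z b b z  z b b b $  match z
  3  $ z b b    b b b $    match b
  4  $ z b      b b $      match b
  5  $ z        b $        error: top is terminal z but lookahead is b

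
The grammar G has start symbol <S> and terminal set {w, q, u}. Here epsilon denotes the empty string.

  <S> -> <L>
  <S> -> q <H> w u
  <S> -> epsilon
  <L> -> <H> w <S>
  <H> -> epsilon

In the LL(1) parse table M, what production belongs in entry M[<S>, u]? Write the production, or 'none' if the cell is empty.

none

FIRST(<H>) = {epsilon}
FIRST(<L>) = {w}  (via <H> w <S>)
FIRST(<S>) = {epsilon, q, w}  (via <L>)
FOLLOW(<S>) includes $ since <S> is the start symbol.
FOLLOW(<S>): in <L>-><H> w <S>, the suffix after <S> is empty, so FOLLOW(<S>) ⊇ FOLLOW(<L>) = {$}. Thus FOLLOW(<S>) = {$}.
FOLLOW(<L>): in <S>-><L>, the suffix after <L> is empty, so FOLLOW(<L>) ⊇ FOLLOW(<S>) = {$}. Thus FOLLOW(<L>) = {$}.
For <S> -> <L>: FIRST(<L>) = {w}, so it goes in M[<S>, t] for t ∈ {w}.
For <S> -> q <H> w u: FIRST(q <H> w u) = {q}, so it goes in M[<S>, t] for t ∈ {q}.
For <S> -> epsilon: FIRST(epsilon) = {epsilon}, so it goes in M[<S>, t] for t ∈ {}; since epsilon ∈ FIRST, also for every t ∈ FOLLOW(<S>) = {$}.
None of these place a production in M[<S>, u].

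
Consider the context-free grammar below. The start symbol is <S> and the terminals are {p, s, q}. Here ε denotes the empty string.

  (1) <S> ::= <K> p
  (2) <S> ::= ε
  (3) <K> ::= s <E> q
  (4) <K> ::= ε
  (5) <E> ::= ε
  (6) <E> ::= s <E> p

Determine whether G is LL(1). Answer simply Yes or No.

FIRST(<S>) = {ε, p, s}
FIRST(<K>) = {ε, s}
FIRST(<E>) = {ε, s}
FOLLOW(<S>) = {$}
FOLLOW(<K>) = {p}
FOLLOW(<E>) = {p, q}
Each cell of M receives at most one production.

Yes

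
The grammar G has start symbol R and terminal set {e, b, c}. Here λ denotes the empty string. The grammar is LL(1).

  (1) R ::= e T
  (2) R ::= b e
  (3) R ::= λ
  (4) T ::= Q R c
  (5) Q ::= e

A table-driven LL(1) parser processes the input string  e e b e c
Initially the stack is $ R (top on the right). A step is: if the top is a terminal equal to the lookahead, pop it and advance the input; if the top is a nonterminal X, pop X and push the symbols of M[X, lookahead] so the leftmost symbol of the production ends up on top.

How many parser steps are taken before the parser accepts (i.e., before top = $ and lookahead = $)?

step 1: stack=$ R  input=e e b e c $  — expand R ::= e T
step 2: stack=$ T e  input=e e b e c $  — match e
step 3: stack=$ T  input=e b e c $  — expand T ::= Q R c
step 4: stack=$ c R Q  input=e b e c $  — expand Q ::= e
step 5: stack=$ c R e  input=e b e c $  — match e
step 6: stack=$ c R  input=b e c $  — expand R ::= b e
step 7: stack=$ c e b  input=b e c $  — match b
step 8: stack=$ c e  input=e c $  — match e
step 9: stack=$ c  input=c $  — match c
Accept reached after 9 steps.

9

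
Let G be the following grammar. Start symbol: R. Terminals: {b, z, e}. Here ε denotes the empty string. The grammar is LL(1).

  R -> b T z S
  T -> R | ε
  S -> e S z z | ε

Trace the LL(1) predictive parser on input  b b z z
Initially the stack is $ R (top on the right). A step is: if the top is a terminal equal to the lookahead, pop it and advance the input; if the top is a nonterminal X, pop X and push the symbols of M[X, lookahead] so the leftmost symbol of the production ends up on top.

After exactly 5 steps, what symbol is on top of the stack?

step 1: stack=$ R  input=b b z z $  — expand R -> b T z S
step 2: stack=$ S z T b  input=b b z z $  — match b
step 3: stack=$ S z T  input=b z z $  — expand T -> R
step 4: stack=$ S z R  input=b z z $  — expand R -> b T z S
step 5: stack=$ S z S z T b  input=b z z $  — match b
Stack after step 5: $ S z S z T (top = T).

T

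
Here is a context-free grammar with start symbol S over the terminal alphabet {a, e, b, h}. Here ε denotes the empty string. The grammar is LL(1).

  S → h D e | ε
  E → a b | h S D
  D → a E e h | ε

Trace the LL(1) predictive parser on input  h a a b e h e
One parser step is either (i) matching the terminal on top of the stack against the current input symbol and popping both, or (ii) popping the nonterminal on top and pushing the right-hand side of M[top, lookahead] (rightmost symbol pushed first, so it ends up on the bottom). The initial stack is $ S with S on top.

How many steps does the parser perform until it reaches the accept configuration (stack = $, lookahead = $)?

10

      Stack        Input            Action
   1  $ S          h a a b e h e $  expand S → h D e
   2  $ e D h      h a a b e h e $  match h
   3  $ e D        a a b e h e $    expand D → a E e h
   4  $ e h e E a  a a b e h e $    match a
   5  $ e h e E    a b e h e $      expand E → a b
   6  $ e h e b a  a b e h e $      match a
   7  $ e h e b    b e h e $        match b
   8  $ e h e      e h e $          match e
   9  $ e h        h e $            match h
  10  $ e          e $              match e
Accept reached after 10 steps.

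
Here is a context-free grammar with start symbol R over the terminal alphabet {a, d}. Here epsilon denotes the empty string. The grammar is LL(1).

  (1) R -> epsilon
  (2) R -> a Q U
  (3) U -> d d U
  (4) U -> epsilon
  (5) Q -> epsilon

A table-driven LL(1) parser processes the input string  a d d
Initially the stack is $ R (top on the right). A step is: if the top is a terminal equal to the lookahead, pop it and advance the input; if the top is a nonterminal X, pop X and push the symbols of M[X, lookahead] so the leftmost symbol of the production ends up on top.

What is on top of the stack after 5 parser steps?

     Stack    Input    Action
  1  $ R      a d d $  expand R -> a Q U
  2  $ U Q a  a d d $  match a
  3  $ U Q    d d $    expand Q -> epsilon
  4  $ U      d d $    expand U -> d d U
  5  $ U d d  d d $    match d
Stack after step 5: $ U d (top = d).

d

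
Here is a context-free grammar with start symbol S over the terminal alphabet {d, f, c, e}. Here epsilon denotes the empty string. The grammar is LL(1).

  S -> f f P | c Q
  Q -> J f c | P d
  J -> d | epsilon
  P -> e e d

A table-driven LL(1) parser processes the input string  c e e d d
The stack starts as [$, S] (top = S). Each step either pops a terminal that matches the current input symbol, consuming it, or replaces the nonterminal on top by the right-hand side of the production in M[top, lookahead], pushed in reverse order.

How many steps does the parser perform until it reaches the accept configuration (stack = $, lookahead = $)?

     Stack      Input        Action
  1  $ S        c e e d d $  expand S -> c Q
  2  $ Q c      c e e d d $  match c
  3  $ Q        e e d d $    expand Q -> P d
  4  $ d P      e e d d $    expand P -> e e d
  5  $ d d e e  e e d d $    match e
  6  $ d d e    e d d $      match e
  7  $ d d      d d $        match d
  8  $ d        d $          match d
Accept reached after 8 steps.

8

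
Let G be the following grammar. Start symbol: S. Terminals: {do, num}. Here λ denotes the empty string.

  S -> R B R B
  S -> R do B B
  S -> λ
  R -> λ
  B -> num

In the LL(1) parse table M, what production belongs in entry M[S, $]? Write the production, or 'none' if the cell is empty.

S -> λ

FIRST(R) = {λ}
FIRST(B) = {num}
FIRST(S) = {λ, do, num}  (via R B R B, R do B B)
FOLLOW(S) includes $ since S is the start symbol.
FOLLOW(S): S appears on no right-hand side. Thus FOLLOW(S) = {$}.
For S -> R B R B: FIRST(R B R B) = {num}, so it goes in M[S, t] for t ∈ {num}.
For S -> R do B B: FIRST(R do B B) = {do}, so it goes in M[S, t] for t ∈ {do}.
For S -> λ: FIRST(λ) = {λ}, so it goes in M[S, t] for t ∈ {}; since λ ∈ FIRST, also for every t ∈ FOLLOW(S) = {$}.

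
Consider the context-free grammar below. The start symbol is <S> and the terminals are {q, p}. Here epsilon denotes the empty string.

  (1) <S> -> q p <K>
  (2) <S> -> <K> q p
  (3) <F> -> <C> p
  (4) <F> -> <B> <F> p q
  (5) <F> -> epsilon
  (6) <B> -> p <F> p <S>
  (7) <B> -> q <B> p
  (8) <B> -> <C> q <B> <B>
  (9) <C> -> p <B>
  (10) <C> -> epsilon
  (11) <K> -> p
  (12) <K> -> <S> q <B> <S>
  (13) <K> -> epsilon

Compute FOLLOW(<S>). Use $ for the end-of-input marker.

FIRST(<C>): from <C>->p <B> we get {p}; from <C>->epsilon we get {epsilon}. So FIRST(<C>) = {epsilon, p}.
FIRST(<B>): from <B>->p <F> p <S> we get {p}; from <B>->q <B> p we get {q}; from <B>-><C> q <B> <B> we get {p, q}. So FIRST(<B>) = {p, q}.
FIRST(<F>): from <F>-><C> p we get {p}; from <F>-><B> <F> p q we get {p, q}; from <F>->epsilon we get {epsilon}. So FIRST(<F>) = {epsilon, p, q}.
FIRST(<S>): from <S>->q p <K> we get {q}; from <S>-><K> q p we get {p, q}. So FIRST(<S>) = {p, q}.
FIRST(<K>): from <K>->p we get {p}; from <K>-><S> q <B> <S> we get {p, q}; from <K>->epsilon we get {epsilon}. So FIRST(<K>) = {epsilon, p, q}.
FOLLOW(<S>) includes $ since <S> is the start symbol.
FOLLOW(<F>): in <F>-><B> <F> p q, <F> is followed by p q with FIRST {p}; in <B>->p <F> p <S>, <F> is followed by p <S> with FIRST {p}. Thus FOLLOW(<F>) = {p}.
FOLLOW(<C>): in <F>-><C> p, <C> is followed by p with FIRST {p}; in <B>-><C> q <B> <B>, <C> is followed by q <B> <B> with FIRST {q}. Thus FOLLOW(<C>) = {p, q}.
FOLLOW(<B>): in <F>-><B> <F> p q, <B> is followed by <F> p q with FIRST {p, q}; in <B>->q <B> p, <B> is followed by p with FIRST {p}; in <B>-><C> q <B> <B> (occurrence 1), <B> is followed by <B> with FIRST {p, q}; in <B>-><C> q <B> <B> (occurrence 2), the suffix after <B> is empty (adds nothing new); in <C>->p <B>, the suffix after <B> is empty, so FOLLOW(<B>) ⊇ FOLLOW(<C>) = {p, q}; in <K>-><S> q <B> <S>, <B> is followed by <S> with FIRST {p, q}. Thus FOLLOW(<B>) = {p, q}.
FOLLOW(<S>): in <B>->p <F> p <S>, the suffix after <S> is empty, so FOLLOW(<S>) ⊇ FOLLOW(<B>) = {p, q}; in <K>-><S> q <B> <S> (occurrence 1), <S> is followed by q <B> <S> with FIRST {q}; in <K>-><S> q <B> <S> (occurrence 2), the suffix after <S> is empty, so FOLLOW(<S>) ⊇ FOLLOW(<K>) = {$, p, q}. Thus FOLLOW(<S>) = {$, p, q}.
FOLLOW(<K>): in <S>->q p <K>, the suffix after <K> is empty, so FOLLOW(<K>) ⊇ FOLLOW(<S>) = {$, p, q}; in <S>-><K> q p, <K> is followed by q p with FIRST {q}. Thus FOLLOW(<K>) = {$, p, q}.

{$, p, q}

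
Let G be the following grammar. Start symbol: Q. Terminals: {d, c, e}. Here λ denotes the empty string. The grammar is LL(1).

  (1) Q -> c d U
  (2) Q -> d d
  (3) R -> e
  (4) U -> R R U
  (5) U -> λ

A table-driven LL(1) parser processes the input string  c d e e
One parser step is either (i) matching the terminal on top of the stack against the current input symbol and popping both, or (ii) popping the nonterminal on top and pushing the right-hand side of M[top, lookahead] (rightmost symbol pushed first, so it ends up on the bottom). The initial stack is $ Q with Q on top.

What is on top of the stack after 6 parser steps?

R

step 1: stack=$ Q  input=c d e e $  — expand Q -> c d U
step 2: stack=$ U d c  input=c d e e $  — match c
step 3: stack=$ U d  input=d e e $  — match d
step 4: stack=$ U  input=e e $  — expand U -> R R U
step 5: stack=$ U R R  input=e e $  — expand R -> e
step 6: stack=$ U R e  input=e e $  — match e
Stack after step 6: $ U R (top = R).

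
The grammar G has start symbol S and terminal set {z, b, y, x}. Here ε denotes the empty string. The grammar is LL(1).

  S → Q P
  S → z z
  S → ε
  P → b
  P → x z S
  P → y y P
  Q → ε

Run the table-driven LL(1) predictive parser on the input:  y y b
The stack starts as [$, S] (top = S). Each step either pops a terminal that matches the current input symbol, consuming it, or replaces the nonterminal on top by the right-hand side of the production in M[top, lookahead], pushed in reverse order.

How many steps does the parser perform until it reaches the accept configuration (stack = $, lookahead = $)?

     Stack    Input    Action
  1  $ S      y y b $  expand S → Q P
  2  $ P Q    y y b $  expand Q → ε
  3  $ P      y y b $  expand P → y y P
  4  $ P y y  y y b $  match y
  5  $ P y    y b $    match y
  6  $ P      b $      expand P → b
  7  $ b      b $      match b
Accept reached after 7 steps.

7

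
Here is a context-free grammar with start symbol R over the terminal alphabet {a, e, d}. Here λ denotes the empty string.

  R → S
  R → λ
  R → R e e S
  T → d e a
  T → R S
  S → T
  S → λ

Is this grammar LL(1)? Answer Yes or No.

FIRST(R) = {λ, d, e}
FIRST(T) = {λ, d, e}
FIRST(S) = {λ, d, e}
FOLLOW(R) = {$, d, e}
FOLLOW(T) = {$, d, e}
FOLLOW(S) = {$, d, e}
Cell M[R, $] receives both R → S and R → λ — the grammar is not LL(1).

No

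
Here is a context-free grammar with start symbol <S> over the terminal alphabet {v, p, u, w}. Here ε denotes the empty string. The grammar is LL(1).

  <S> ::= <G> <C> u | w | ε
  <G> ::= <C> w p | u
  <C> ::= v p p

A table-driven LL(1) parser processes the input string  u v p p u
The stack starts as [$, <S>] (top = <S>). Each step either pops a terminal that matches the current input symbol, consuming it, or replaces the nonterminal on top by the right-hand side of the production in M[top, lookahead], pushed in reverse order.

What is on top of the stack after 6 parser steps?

p

     Stack        Input        Action
  1  $ <S>        u v p p u $  expand <S> ::= <G> <C> u
  2  $ u <C> <G>  u v p p u $  expand <G> ::= u
  3  $ u <C> u    u v p p u $  match u
  4  $ u <C>      v p p u $    expand <C> ::= v p p
  5  $ u p p v    v p p u $    match v
  6  $ u p p      p p u $      match p
Stack after step 6: $ u p (top = p).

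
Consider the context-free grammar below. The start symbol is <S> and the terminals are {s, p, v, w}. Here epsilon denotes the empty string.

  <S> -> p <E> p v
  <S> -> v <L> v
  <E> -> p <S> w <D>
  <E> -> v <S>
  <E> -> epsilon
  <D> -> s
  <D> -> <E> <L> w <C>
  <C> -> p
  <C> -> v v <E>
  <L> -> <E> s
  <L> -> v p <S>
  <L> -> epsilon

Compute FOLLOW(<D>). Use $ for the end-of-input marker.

{p, s, v, w}

FIRST(<S>): from <S>->p <E> p v we get {p}; from <S>->v <L> v we get {v}. So FIRST(<S>) = {p, v}.
FIRST(<E>): from <E>->p <S> w <D> we get {p}; from <E>->v <S> we get {v}; from <E>->epsilon we get {epsilon}. So FIRST(<E>) = {epsilon, p, v}.
FIRST(<C>): from <C>->p we get {p}; from <C>->v v <E> we get {v}. So FIRST(<C>) = {p, v}.
FIRST(<L>): from <L>-><E> s we get {p, s, v}; from <L>->v p <S> we get {v}; from <L>->epsilon we get {epsilon}. So FIRST(<L>) = {epsilon, p, s, v}.
FIRST(<D>): from <D>->s we get {s}; from <D>-><E> <L> w <C> we get {p, s, v, w}. So FIRST(<D>) = {p, s, v, w}.
FOLLOW(<S>) includes $ since <S> is the start symbol.
FOLLOW(<L>): in <S>->v <L> v, <L> is followed by v with FIRST {v}; in <D>-><E> <L> w <C>, <L> is followed by w <C> with FIRST {w}. Thus FOLLOW(<L>) = {v, w}.
FOLLOW(<S>): in <E>->p <S> w <D>, <S> is followed by w <D> with FIRST {w}; in <E>->v <S>, the suffix after <S> is empty, so FOLLOW(<S>) ⊇ FOLLOW(<E>) = {p, s, v, w}; in <L>->v p <S>, the suffix after <S> is empty, so FOLLOW(<S>) ⊇ FOLLOW(<L>) = {v, w}. Thus FOLLOW(<S>) = {$, p, s, v, w}.
FOLLOW(<E>): in <S>->p <E> p v, <E> is followed by p v with FIRST {p}; in <D>-><E> <L> w <C>, <E> is followed by <L> w <C> with FIRST {p, s, v, w}; in <C>->v v <E>, the suffix after <E> is empty, so FOLLOW(<E>) ⊇ FOLLOW(<C>) = {p, s, v, w}; in <L>-><E> s, <E> is followed by s with FIRST {s}. Thus FOLLOW(<E>) = {p, s, v, w}.
FOLLOW(<D>): in <E>->p <S> w <D>, the suffix after <D> is empty, so FOLLOW(<D>) ⊇ FOLLOW(<E>) = {p, s, v, w}. Thus FOLLOW(<D>) = {p, s, v, w}.
FOLLOW(<C>): in <D>-><E> <L> w <C>, the suffix after <C> is empty, so FOLLOW(<C>) ⊇ FOLLOW(<D>) = {p, s, v, w}. Thus FOLLOW(<C>) = {p, s, v, w}.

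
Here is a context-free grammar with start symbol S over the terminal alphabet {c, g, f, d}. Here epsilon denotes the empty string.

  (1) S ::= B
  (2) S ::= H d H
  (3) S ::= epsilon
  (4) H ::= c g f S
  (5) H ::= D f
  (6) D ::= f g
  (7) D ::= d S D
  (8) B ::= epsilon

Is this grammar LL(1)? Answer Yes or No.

FIRST(S) = {epsilon, c, d, f}
FIRST(H) = {c, d, f}
FIRST(D) = {d, f}
FIRST(B) = {epsilon}
FOLLOW(S) = {$, d, f}
FOLLOW(H) = {$, d, f}
FOLLOW(D) = {f}
FOLLOW(B) = {$, d, f}
Cell M[S, $] receives both S ::= B and S ::= epsilon — the grammar is not LL(1).

No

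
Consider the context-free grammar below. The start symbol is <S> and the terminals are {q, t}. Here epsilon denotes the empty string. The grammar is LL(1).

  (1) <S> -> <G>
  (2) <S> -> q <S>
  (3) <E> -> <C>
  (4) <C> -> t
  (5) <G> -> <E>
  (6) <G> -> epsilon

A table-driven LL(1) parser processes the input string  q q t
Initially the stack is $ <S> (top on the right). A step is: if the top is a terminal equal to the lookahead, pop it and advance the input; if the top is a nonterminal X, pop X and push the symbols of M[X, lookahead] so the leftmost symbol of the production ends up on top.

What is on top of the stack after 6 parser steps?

<E>

step 1: stack=$ <S>  input=q q t $  — expand <S> -> q <S>
step 2: stack=$ <S> q  input=q q t $  — match q
step 3: stack=$ <S>  input=q t $  — expand <S> -> q <S>
step 4: stack=$ <S> q  input=q t $  — match q
step 5: stack=$ <S>  input=t $  — expand <S> -> <G>
step 6: stack=$ <G>  input=t $  — expand <G> -> <E>
Stack after step 6: $ <E> (top = <E>).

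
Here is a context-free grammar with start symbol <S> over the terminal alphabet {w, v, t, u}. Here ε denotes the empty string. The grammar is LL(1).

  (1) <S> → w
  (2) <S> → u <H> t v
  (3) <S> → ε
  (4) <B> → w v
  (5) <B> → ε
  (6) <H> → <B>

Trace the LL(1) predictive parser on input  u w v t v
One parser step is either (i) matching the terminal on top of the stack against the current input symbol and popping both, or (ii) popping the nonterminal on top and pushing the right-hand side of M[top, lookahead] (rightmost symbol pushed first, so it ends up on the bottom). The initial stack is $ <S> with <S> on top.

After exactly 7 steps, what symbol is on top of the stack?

v

step 1: stack=$ <S>  input=u w v t v $  — expand <S> → u <H> t v
step 2: stack=$ v t <H> u  input=u w v t v $  — match u
step 3: stack=$ v t <H>  input=w v t v $  — expand <H> → <B>
step 4: stack=$ v t <B>  input=w v t v $  — expand <B> → w v
step 5: stack=$ v t v w  input=w v t v $  — match w
step 6: stack=$ v t v  input=v t v $  — match v
step 7: stack=$ v t  input=t v $  — match t
Stack after step 7: $ v (top = v).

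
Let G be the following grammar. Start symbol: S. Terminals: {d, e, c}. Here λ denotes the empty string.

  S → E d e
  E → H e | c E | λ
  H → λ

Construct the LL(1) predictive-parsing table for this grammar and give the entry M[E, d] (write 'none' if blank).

FIRST(H) = {λ}
FIRST(E) = {λ, c, e}  (via H e)
FIRST(S) = {c, d, e}  (via E d e)
FOLLOW(S) includes $ since S is the start symbol.
FOLLOW(E): in S→E d e, E is followed by d e with FIRST {d}; in E→c E, the suffix after E is empty (adds nothing new). Thus FOLLOW(E) = {d}.
For E → H e: FIRST(H e) = {e}, so it goes in M[E, t] for t ∈ {e}.
For E → c E: FIRST(c E) = {c}, so it goes in M[E, t] for t ∈ {c}.
For E → λ: FIRST(λ) = {λ}, so it goes in M[E, t] for t ∈ {}; since λ ∈ FIRST, also for every t ∈ FOLLOW(E) = {d}.

E → λ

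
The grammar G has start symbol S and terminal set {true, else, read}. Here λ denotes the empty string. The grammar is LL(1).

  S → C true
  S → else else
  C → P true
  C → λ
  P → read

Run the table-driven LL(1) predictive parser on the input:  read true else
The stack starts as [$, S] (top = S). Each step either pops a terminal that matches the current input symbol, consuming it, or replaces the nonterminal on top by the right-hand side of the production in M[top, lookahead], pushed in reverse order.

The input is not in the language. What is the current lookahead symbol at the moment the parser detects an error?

else

     Stack             Input             Action
  1  $ S               read true else $  expand S → C true
  2  $ true C          read true else $  expand C → P true
  3  $ true true P     read true else $  expand P → read
  4  $ true true read  read true else $  match read
  5  $ true true       true else $       match true
  6  $ true            else $            error: top is terminal true but lookahead is else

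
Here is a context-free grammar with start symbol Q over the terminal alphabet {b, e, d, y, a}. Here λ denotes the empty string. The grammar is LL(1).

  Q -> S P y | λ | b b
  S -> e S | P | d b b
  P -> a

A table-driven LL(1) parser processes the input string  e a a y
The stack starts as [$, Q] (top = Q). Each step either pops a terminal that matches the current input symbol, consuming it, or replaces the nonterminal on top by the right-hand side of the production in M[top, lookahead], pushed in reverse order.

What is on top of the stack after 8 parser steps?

y

     Stack      Input      Action
  1  $ Q        e a a y $  expand Q -> S P y
  2  $ y P S    e a a y $  expand S -> e S
  3  $ y P S e  e a a y $  match e
  4  $ y P S    a a y $    expand S -> P
  5  $ y P P    a a y $    expand P -> a
  6  $ y P a    a a y $    match a
  7  $ y P      a y $      expand P -> a
  8  $ y a      a y $      match a
Stack after step 8: $ y (top = y).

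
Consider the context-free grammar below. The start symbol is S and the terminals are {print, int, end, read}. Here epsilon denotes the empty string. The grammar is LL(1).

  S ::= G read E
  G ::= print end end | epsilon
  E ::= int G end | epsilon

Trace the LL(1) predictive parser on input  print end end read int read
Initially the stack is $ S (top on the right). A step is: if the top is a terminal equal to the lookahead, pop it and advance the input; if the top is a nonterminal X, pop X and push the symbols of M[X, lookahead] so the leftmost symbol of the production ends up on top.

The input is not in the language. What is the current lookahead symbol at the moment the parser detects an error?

read

step 1: stack=$ S  input=print end end read int read $  — expand S ::= G read E
step 2: stack=$ E read G  input=print end end read int read $  — expand G ::= print end end
step 3: stack=$ E read end end print  input=print end end read int read $  — match print
step 4: stack=$ E read end end  input=end end read int read $  — match end
step 5: stack=$ E read end  input=end read int read $  — match end
step 6: stack=$ E read  input=read int read $  — match read
step 7: stack=$ E  input=int read $  — expand E ::= int G end
step 8: stack=$ end G int  input=int read $  — match int
step 9: stack=$ end G  input=read $  — expand G ::= epsilon
step 10: stack=$ end  input=read $  — error: top is terminal end but lookahead is read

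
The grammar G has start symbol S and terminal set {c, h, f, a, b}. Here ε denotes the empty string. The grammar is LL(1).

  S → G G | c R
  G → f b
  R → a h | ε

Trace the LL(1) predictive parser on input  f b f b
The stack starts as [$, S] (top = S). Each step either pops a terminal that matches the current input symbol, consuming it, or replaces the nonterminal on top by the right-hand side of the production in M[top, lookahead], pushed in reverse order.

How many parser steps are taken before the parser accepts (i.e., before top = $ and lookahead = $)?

7

step 1: stack=$ S  input=f b f b $  — expand S → G G
step 2: stack=$ G G  input=f b f b $  — expand G → f b
step 3: stack=$ G b f  input=f b f b $  — match f
step 4: stack=$ G b  input=b f b $  — match b
step 5: stack=$ G  input=f b $  — expand G → f b
step 6: stack=$ b f  input=f b $  — match f
step 7: stack=$ b  input=b $  — match b
Accept reached after 7 steps.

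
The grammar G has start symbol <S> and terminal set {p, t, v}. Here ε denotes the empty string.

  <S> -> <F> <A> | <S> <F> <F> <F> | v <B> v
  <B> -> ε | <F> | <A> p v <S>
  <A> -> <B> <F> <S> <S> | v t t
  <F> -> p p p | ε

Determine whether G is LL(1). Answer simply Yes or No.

No

FIRST(<S>) = {p, v}
FIRST(<B>) = {ε, p, v}
FIRST(<A>) = {p, v}
FIRST(<F>) = {ε, p}
FOLLOW(<S>) = {$, p, v}
FOLLOW(<B>) = {p, v}
FOLLOW(<A>) = {$, p, v}
FOLLOW(<F>) = {$, p, v}
Cell M[<A>, v] receives both <A> -> <B> <F> <S> <S> and <A> -> v t t — the grammar is not LL(1).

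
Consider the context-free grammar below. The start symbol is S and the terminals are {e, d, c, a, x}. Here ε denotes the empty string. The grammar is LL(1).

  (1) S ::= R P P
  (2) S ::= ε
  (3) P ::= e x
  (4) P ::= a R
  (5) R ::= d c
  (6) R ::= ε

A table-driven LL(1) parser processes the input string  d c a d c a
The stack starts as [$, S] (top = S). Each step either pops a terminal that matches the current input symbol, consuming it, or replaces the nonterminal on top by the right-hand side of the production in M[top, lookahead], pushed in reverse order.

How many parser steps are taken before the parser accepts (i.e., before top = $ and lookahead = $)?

12

step 1: stack=$ S  input=d c a d c a $  — expand S ::= R P P
step 2: stack=$ P P R  input=d c a d c a $  — expand R ::= d c
step 3: stack=$ P P c d  input=d c a d c a $  — match d
step 4: stack=$ P P c  input=c a d c a $  — match c
step 5: stack=$ P P  input=a d c a $  — expand P ::= a R
step 6: stack=$ P R a  input=a d c a $  — match a
step 7: stack=$ P R  input=d c a $  — expand R ::= d c
step 8: stack=$ P c d  input=d c a $  — match d
step 9: stack=$ P c  input=c a $  — match c
step 10: stack=$ P  input=a $  — expand P ::= a R
step 11: stack=$ R a  input=a $  — match a
step 12: stack=$ R  input=$  — expand R ::= ε
Accept reached after 12 steps.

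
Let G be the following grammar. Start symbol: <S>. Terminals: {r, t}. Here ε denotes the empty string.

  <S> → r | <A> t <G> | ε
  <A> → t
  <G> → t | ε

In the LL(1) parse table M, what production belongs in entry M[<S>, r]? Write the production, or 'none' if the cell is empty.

<S> → r

FIRST(<A>): from <A>→t we get {t}. So FIRST(<A>) = {t}.
FIRST(<G>): from <G>→t we get {t}; from <G>→ε we get {ε}. So FIRST(<G>) = {ε, t}.
FIRST(<S>): from <S>→r we get {r}; from <S>→<A> t <G> we get {t}; from <S>→ε we get {ε}. So FIRST(<S>) = {ε, r, t}.
FOLLOW(<S>) includes $ since <S> is the start symbol.
FOLLOW(<S>): <S> appears on no right-hand side. Thus FOLLOW(<S>) = {$}.
For <S> → r: FIRST(r) = {r}, so it goes in M[<S>, t] for t ∈ {r}.
For <S> → <A> t <G>: FIRST(<A> t <G>) = {t}, so it goes in M[<S>, t] for t ∈ {t}.
For <S> → ε: FIRST(ε) = {ε}, so it goes in M[<S>, t] for t ∈ {}; since ε ∈ FIRST, also for every t ∈ FOLLOW(<S>) = {$}.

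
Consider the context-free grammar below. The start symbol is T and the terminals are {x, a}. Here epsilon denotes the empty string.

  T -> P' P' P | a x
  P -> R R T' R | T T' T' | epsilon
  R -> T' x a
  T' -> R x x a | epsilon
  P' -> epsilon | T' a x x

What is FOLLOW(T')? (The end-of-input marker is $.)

{$, a, x}

FIRST(T): from T->P' P' P we get {epsilon, a, x}; from T->a x we get {a}. So FIRST(T) = {epsilon, a, x}.
FIRST(P): from P->R R T' R we get {x}; from P->T T' T' we get {epsilon, a, x}; from P->epsilon we get {epsilon}. So FIRST(P) = {epsilon, a, x}.
FIRST(R): from R->T' x a we get {x}. So FIRST(R) = {x}.
FIRST(T'): from T'->R x x a we get {x}; from T'->epsilon we get {epsilon}. So FIRST(T') = {epsilon, x}.
FIRST(P'): from P'->epsilon we get {epsilon}; from P'->T' a x x we get {a, x}. So FIRST(P') = {epsilon, a, x}.
FOLLOW(T) includes $ since T is the start symbol.
FOLLOW(T): in P->T T' T', T is followed by T' T' with FIRST {epsilon, x}; in P->T T' T', the suffix after T is nullable, so FOLLOW(T) ⊇ FOLLOW(P) = {$, x}. Thus FOLLOW(T) = {$, x}.
FOLLOW(P): in T->P' P' P, the suffix after P is empty, so FOLLOW(P) ⊇ FOLLOW(T) = {$, x}. Thus FOLLOW(P) = {$, x}.
FOLLOW(R): in P->R R T' R (occurrence 1), R is followed by R T' R with FIRST {x}; in P->R R T' R (occurrence 2), R is followed by T' R with FIRST {x}; in P->R R T' R (occurrence 3), the suffix after R is empty, so FOLLOW(R) ⊇ FOLLOW(P) = {$, x}; in T'->R x x a, R is followed by x x a with FIRST {x}. Thus FOLLOW(R) = {$, x}.
FOLLOW(T'): in P->R R T' R, T' is followed by R with FIRST {x}; in P->T T' T' (occurrence 1), T' is followed by T' with FIRST {epsilon, x}; in P->T T' T' (occurrence 1), the suffix after T' is nullable, so FOLLOW(T') ⊇ FOLLOW(P) = {$, x}; in P->T T' T' (occurrence 2), the suffix after T' is empty, so FOLLOW(T') ⊇ FOLLOW(P) = {$, x}; in R->T' x a, T' is followed by x a with FIRST {x}; in P'->T' a x x, T' is followed by a x x with FIRST {a}. Thus FOLLOW(T') = {$, a, x}.
FOLLOW(P'): in T->P' P' P (occurrence 1), P' is followed by P' P with FIRST {epsilon, a, x}; in T->P' P' P (occurrence 1), the suffix after P' is nullable, so FOLLOW(P') ⊇ FOLLOW(T) = {$, x}; in T->P' P' P (occurrence 2), P' is followed by P with FIRST {epsilon, a, x}; in T->P' P' P (occurrence 2), the suffix after P' is nullable, so FOLLOW(P') ⊇ FOLLOW(T) = {$, x}. Thus FOLLOW(P') = {$, a, x}.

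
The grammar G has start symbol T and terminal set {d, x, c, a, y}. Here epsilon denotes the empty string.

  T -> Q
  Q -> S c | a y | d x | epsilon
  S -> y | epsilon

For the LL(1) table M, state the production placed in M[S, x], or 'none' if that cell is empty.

FIRST(S) = {epsilon, y}
FIRST(Q) = {epsilon, a, c, d, y}  (via S c)
FIRST(T) = {epsilon, a, c, d, y}  (via Q)
FOLLOW(T) includes $ since T is the start symbol.
FOLLOW(S): in Q->S c, S is followed by c with FIRST {c}. Thus FOLLOW(S) = {c}.
For S -> y: FIRST(y) = {y}, so it goes in M[S, t] for t ∈ {y}.
For S -> epsilon: FIRST(epsilon) = {epsilon}, so it goes in M[S, t] for t ∈ {}; since epsilon ∈ FIRST, also for every t ∈ FOLLOW(S) = {c}.
None of these place a production in M[S, x].

none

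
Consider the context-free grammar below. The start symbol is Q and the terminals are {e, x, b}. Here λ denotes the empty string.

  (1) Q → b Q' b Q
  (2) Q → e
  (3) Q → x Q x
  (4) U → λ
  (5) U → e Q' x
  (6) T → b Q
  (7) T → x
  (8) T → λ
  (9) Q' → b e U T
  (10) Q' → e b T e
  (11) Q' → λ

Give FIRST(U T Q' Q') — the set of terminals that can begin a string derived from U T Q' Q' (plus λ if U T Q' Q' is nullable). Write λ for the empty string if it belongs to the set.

FIRST(Q): from Q→b Q' b Q we get {b}; from Q→e we get {e}; from Q→x Q x we get {x}. So FIRST(Q) = {b, e, x}.
FIRST(U): from U→λ we get {λ}; from U→e Q' x we get {e}. So FIRST(U) = {λ, e}.
FIRST(T): from T→b Q we get {b}; from T→x we get {x}; from T→λ we get {λ}. So FIRST(T) = {λ, b, x}.
FIRST(Q'): from Q'→b e U T we get {b}; from Q'→e b T e we get {e}; from Q'→λ we get {λ}. So FIRST(Q') = {λ, b, e}.
FIRST(U T Q' Q'): take FIRST of each symbol in turn, carrying on past any symbol whose FIRST contains λ; result {λ, b, e, x}.

{λ, b, e, x}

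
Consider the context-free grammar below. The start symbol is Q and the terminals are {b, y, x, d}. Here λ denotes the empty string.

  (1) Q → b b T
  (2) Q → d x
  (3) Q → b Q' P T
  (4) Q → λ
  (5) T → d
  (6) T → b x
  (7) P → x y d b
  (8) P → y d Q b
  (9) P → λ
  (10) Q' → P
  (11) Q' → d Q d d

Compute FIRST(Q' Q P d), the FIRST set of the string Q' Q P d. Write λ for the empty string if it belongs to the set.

{b, d, x, y}

FIRST(Q) = {λ, b, d}
FIRST(T) = {b, d}
FIRST(P) = {λ, x, y}
FIRST(Q') = {λ, d, x, y}  (via P)
FIRST(Q' Q P d): take FIRST of each symbol in turn, carrying on past any symbol whose FIRST contains λ; result {b, d, x, y}.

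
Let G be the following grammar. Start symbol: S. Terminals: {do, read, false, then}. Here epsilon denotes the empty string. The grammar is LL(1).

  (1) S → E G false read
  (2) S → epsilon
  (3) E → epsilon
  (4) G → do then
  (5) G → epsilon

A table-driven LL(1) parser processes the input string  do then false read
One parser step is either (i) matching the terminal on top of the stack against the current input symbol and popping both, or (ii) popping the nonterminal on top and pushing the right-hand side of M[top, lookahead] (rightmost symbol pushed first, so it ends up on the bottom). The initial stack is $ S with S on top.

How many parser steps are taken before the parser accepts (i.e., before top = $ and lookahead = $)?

7

     Stack                 Input                 Action
  1  $ S                   do then false read $  expand S → E G false read
  2  $ read false G E      do then false read $  expand E → epsilon
  3  $ read false G        do then false read $  expand G → do then
  4  $ read false then do  do then false read $  match do
  5  $ read false then     then false read $     match then
  6  $ read false          false read $          match false
  7  $ read                read $                match read
Accept reached after 7 steps.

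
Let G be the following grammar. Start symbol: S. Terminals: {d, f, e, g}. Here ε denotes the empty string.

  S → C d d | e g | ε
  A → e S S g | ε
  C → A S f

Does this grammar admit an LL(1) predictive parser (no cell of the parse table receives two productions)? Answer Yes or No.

FIRST(S) = {ε, e, f}
FIRST(A) = {ε, e}
FIRST(C) = {e, f}
FOLLOW(S) = {$, e, f, g}
FOLLOW(A) = {e, f}
FOLLOW(C) = {d}
Cell M[A, e] receives both A → e S S g and A → ε — the grammar is not LL(1).

No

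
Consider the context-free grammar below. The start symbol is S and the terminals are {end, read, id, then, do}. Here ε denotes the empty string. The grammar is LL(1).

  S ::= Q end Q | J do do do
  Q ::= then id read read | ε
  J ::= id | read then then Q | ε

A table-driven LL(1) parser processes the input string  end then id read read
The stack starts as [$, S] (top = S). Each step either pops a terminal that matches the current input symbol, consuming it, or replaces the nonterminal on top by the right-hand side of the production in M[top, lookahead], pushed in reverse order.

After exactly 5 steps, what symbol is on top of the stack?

step 1: stack=$ S  input=end then id read read $  — expand S ::= Q end Q
step 2: stack=$ Q end Q  input=end then id read read $  — expand Q ::= ε
step 3: stack=$ Q end  input=end then id read read $  — match end
step 4: stack=$ Q  input=then id read read $  — expand Q ::= then id read read
step 5: stack=$ read read id then  input=then id read read $  — match then
Stack after step 5: $ read read id (top = id).

id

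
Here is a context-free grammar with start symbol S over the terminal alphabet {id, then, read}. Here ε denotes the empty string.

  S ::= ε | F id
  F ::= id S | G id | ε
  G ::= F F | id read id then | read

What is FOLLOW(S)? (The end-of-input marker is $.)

{$, id, read}

FIRST(S) = {ε, id, read}  (via F id)
FIRST(F) = {ε, id, read}  (via G id)
FIRST(G) = {ε, id, read}  (via F F)
FOLLOW(S) includes $ since S is the start symbol.
FOLLOW(G): in F::=G id, G is followed by id with FIRST {id}. Thus FOLLOW(G) = {id}.
FOLLOW(F): in S::=F id, F is followed by id with FIRST {id}; in G::=F F (occurrence 1), F is followed by F with FIRST {ε, id, read}; in G::=F F (occurrence 1), the suffix after F is nullable, so FOLLOW(F) ⊇ FOLLOW(G) = {id}; in G::=F F (occurrence 2), the suffix after F is empty, so FOLLOW(F) ⊇ FOLLOW(G) = {id}. Thus FOLLOW(F) = {id, read}.
FOLLOW(S): in F::=id S, the suffix after S is empty, so FOLLOW(S) ⊇ FOLLOW(F) = {id, read}. Thus FOLLOW(S) = {$, id, read}.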